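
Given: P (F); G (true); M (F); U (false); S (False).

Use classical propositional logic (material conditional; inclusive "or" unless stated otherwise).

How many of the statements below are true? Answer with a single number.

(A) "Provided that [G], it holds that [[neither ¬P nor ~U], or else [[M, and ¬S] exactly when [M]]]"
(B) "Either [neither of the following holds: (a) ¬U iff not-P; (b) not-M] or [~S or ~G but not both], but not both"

2

(A): Parsed as G -> ((not P nor not U) or ((M and not S) iff M))

not P = not False = True
not U = not False = True
not P nor not U = True nor True = False
not S = not False = True
M and not S = False and True = False
(M and not S) iff M = False iff False = True
(not P nor not U) or ((M and not S) iff M) = False or True = True
G -> ((not P nor not U) or ((M and not S) iff M)) = True -> True = True
Hence (A) is true.

(B): This is ((not U iff not P) nor not M) xor (not S xor not G).

not U = not False = True
not P = not False = True
not U iff not P = True iff True = True
not M = not False = True
(not U iff not P) nor not M = True nor True = False
not S = not False = True
not G = not True = False
not S xor not G = True xor False = True
((not U iff not P) nor not M) xor (not S xor not G) = False xor True = True
Thus (B) is true.

True statements: 2 ((A), (B)).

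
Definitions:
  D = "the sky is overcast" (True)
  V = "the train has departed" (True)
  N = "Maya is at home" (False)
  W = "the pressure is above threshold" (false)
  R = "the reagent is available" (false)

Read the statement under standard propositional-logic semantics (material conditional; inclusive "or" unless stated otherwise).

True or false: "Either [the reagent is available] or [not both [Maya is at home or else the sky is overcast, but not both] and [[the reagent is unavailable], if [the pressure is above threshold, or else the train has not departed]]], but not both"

The statement is false.

Parsed as R ⊕ ((N ⊕ D) ↑ ((W ∨ ¬V) → ¬R))

N ⊕ D = F ⊕ T = T
¬V = ¬T = F
W ∨ ¬V = F ∨ F = F
¬R = ¬F = T
(W ∨ ¬V) → ¬R = F → T = T
(N ⊕ D) ↑ ((W ∨ ¬V) → ¬R) = T ↑ T = F
R ⊕ ((N ⊕ D) ↑ ((W ∨ ¬V) → ¬R)) = F ⊕ F = F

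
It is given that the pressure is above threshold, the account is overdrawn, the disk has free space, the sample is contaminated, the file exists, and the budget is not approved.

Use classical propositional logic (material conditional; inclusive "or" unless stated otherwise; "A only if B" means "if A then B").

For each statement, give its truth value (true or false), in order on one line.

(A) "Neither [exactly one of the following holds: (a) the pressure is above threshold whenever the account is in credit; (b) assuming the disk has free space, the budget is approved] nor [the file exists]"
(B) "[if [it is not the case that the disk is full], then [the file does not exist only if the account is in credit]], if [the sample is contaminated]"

(A) false, (B) true

Let Q = "the account is overdrawn" (T), P = "the pressure is above threshold" (T), R = "the disk is full" (F), V = "the budget is approved" (F), U = "the file exists" (T), S = "the sample is contaminated" (T).

(A): Formalization: ((~Q -> P) xor (~R -> V)) nor U

~Q = ~T = F
~Q -> P = F -> T = T
~R = ~F = T
~R -> V = T -> F = F
(~Q -> P) xor (~R -> V) = T xor F = T
((~Q -> P) xor (~R -> V)) nor U = T nor T = F
Thus (A) is false.

(B): In symbols: S -> (~R -> (~U -> ~Q))

~R = ~F = T
~U = ~T = F
~Q = ~T = F
~U -> ~Q = F -> F = T
~R -> (~U -> ~Q) = T -> T = T
S -> (~R -> (~U -> ~Q)) = T -> T = T
So (B) is true.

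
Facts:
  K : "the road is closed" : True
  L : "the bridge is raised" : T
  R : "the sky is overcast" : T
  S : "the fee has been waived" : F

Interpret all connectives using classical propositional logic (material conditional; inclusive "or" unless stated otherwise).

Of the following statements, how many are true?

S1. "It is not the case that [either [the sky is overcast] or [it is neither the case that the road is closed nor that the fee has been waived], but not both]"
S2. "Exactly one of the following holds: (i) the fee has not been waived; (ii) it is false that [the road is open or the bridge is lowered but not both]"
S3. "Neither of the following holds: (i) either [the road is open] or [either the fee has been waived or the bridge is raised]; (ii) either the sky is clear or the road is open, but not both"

0

S1: This is not (R xor (K nor S)).

K nor S = True nor False = False
R xor (K nor S) = True xor False = True
not (R xor (K nor S)) = not True = False
Thus S1 is false.

S2: This is not S xor not (not K xor not L).

not S = not False = True
not K = not True = False
not L = not True = False
not K xor not L = False xor False = False
not (not K xor not L) = not False = True
not S xor not (not K xor not L) = True xor True = False
Thus S2 is false.

S3: Formalization: (not K or (S or L)) nor (not R xor not K)

not K = not True = False
S or L = False or True = True
not K or (S or L) = False or True = True
not R = not True = False
not K = not True = False
not R xor not K = False xor False = False
(not K or (S or L)) nor (not R xor not K) = True nor False = False
So S3 is false.

Count: 0.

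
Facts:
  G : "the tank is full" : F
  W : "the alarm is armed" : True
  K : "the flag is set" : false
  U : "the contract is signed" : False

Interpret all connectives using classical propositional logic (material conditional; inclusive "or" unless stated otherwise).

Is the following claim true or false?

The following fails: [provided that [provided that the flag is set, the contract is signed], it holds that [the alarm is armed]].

False.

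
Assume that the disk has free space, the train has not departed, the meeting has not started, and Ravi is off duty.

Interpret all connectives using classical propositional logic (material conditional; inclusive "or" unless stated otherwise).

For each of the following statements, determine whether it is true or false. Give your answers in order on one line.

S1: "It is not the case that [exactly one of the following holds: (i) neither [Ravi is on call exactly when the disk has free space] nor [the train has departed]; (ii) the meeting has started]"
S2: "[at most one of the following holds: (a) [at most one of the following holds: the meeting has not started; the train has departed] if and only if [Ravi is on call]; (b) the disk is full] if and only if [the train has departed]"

Let H = "Ravi is on call" (F), G = "the disk is full" (F), M = "the train has departed" (F), K = "the meeting has started" (F).

S1: In symbols: ¬(((H ↔ ¬G) ↓ M) ⊕ K)

¬G = ¬F = T
H ↔ ¬G = F ↔ T = F
(H ↔ ¬G) ↓ M = F ↓ F = T
((H ↔ ¬G) ↓ M) ⊕ K = T ⊕ F = T
¬(((H ↔ ¬G) ↓ M) ⊕ K) = ¬T = F
Thus S1 is false.

S2: Parsed as (((¬K ↑ M) ↔ H) ↑ G) ↔ M

¬K = ¬F = T
¬K ↑ M = T ↑ F = T
(¬K ↑ M) ↔ H = T ↔ F = F
((¬K ↑ M) ↔ H) ↑ G = F ↑ F = T
(((¬K ↑ M) ↔ H) ↑ G) ↔ M = T ↔ F = F
Thus S2 is false.

S1 F; S2 F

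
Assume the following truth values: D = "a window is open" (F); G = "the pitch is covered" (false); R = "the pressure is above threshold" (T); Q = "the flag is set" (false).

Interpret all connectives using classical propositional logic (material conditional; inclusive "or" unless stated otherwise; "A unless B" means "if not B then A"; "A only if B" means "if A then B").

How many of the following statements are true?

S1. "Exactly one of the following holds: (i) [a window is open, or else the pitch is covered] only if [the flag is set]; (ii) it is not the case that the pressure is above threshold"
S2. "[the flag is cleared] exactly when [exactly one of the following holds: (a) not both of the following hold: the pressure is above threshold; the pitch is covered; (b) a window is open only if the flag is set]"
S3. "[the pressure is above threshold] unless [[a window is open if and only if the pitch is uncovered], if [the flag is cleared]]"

S1: This is ((D ∨ G) → Q) ⊕ ¬R.

D ∨ G = F ∨ F = F
(D ∨ G) → Q = F → F = T
¬R = ¬T = F
((D ∨ G) → Q) ⊕ ¬R = T ⊕ F = T
Hence S1 is true.

S2: Parsed as ¬Q ↔ ((R ↑ G) ⊕ (D → Q))

¬Q = ¬F = T
R ↑ G = T ↑ F = T
D → Q = F → F = T
(R ↑ G) ⊕ (D → Q) = T ⊕ T = F
¬Q ↔ ((R ↑ G) ⊕ (D → Q)) = T ↔ F = F
Thus S2 is false.

S3: This is R ∨ (¬Q → (D ↔ ¬G)).

¬Q = ¬F = T
¬G = ¬F = T
D ↔ ¬G = F ↔ T = F
¬Q → (D ↔ ¬G) = T → F = F
R ∨ (¬Q → (D ↔ ¬G)) = T ∨ F = T
Hence S3 is true.

Count: 2.

2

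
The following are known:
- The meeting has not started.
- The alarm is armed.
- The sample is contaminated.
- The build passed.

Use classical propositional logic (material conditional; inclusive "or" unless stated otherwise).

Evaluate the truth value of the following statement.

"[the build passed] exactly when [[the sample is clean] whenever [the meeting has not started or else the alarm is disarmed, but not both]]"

The statement is false.

Let S = "the build passed" (T), P = "the meeting has started" (F), Q = "the alarm is armed" (T), R = "the sample is contaminated" (T).
This is S <-> ((~P xor ~Q) -> ~R).

~P = ~F = T
~Q = ~T = F
~P xor ~Q = T xor F = T
~R = ~T = F
(~P xor ~Q) -> ~R = T -> F = F
S <-> ((~P xor ~Q) -> ~R) = T <-> F = F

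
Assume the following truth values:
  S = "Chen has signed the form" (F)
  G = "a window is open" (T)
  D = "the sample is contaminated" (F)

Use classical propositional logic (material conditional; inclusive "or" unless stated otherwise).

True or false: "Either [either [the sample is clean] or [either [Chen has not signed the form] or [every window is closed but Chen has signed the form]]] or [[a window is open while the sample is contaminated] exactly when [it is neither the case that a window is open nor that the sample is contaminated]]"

True.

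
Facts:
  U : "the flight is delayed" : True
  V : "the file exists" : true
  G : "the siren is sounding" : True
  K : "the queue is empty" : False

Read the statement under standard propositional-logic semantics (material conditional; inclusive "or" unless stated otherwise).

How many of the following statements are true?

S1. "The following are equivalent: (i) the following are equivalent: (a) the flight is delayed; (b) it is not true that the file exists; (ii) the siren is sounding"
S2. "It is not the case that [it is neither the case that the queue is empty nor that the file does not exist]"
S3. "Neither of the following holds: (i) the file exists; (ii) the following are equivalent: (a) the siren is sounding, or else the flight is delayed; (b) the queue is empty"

0

S1: Parsed as (U <-> ~V) <-> G

~V = ~T = F
U <-> ~V = T <-> F = F
(U <-> ~V) <-> G = F <-> T = F
Hence S1 is false.

S2: Parsed as ~(K nor ~V)

~V = ~T = F
K nor ~V = F nor F = T
~(K nor ~V) = ~T = F
So S2 is false.

S3: Parsed as V nor ((G | U) <-> K)

G | U = T | T = T
(G | U) <-> K = T <-> F = F
V nor ((G | U) <-> K) = T nor F = F
So S3 is false.

0 of the 3 statements are true (none).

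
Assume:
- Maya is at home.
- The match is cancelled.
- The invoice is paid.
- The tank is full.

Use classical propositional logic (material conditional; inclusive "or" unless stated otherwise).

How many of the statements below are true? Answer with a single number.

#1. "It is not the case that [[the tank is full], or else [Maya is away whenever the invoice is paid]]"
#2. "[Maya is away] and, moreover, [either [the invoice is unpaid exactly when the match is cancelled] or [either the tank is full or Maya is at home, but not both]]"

Let S = "the tank is full" (T), R = "the invoice is paid" (T), P = "Maya is at home" (T), Q = "the match is cancelled" (T).

#1: Formalization: ~(S | (R -> ~P))

~P = ~T = F
R -> ~P = T -> F = F
S | (R -> ~P) = T | F = T
~(S | (R -> ~P)) = ~T = F
So #1 is false.

#2: Formalization: ~P & ((~R <-> Q) | (S xor P))

~P = ~T = F
~R = ~T = F
~R <-> Q = F <-> T = F
S xor P = T xor T = F
(~R <-> Q) | (S xor P) = F | F = F
~P & ((~R <-> Q) | (S xor P)) = F & F = F
So #2 is false.

Count: 0.

0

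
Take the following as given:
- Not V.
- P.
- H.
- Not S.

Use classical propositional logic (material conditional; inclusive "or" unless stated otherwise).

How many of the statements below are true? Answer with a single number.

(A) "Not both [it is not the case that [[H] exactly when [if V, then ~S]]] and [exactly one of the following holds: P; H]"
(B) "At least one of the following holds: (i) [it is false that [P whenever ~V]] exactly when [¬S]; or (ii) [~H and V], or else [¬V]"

2

(A): In symbols: ~(H <-> (V -> ~S)) nand (P xor H)

~S = ~F = T
V -> ~S = F -> T = T
H <-> (V -> ~S) = T <-> T = T
~(H <-> (V -> ~S)) = ~T = F
P xor H = T xor T = F
~(H <-> (V -> ~S)) nand (P xor H) = F nand F = T
So (A) is true.

(B): Parsed as (~(~V -> P) <-> ~S) | ((~H & V) | ~V)

~V = ~F = T
~V -> P = T -> T = T
~(~V -> P) = ~T = F
~S = ~F = T
~(~V -> P) <-> ~S = F <-> T = F
~H = ~T = F
~H & V = F & F = F
~V = ~F = T
(~H & V) | ~V = F | T = T
(~(~V -> P) <-> ~S) | ((~H & V) | ~V) = F | T = T
Thus (B) is true.

Count: 2.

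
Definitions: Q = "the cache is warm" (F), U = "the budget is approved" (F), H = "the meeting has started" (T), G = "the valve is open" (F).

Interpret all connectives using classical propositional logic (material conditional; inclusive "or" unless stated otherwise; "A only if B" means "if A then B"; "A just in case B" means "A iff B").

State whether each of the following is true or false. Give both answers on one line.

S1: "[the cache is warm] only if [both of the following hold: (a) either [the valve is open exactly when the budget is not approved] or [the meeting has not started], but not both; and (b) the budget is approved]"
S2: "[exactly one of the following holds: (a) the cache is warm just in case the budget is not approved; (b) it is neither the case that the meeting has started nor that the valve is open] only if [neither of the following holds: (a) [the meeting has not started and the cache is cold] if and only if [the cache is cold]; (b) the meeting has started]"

S1 T / S2 T

S1: Parsed as Q -> (((G <-> ~U) xor ~H) & U)

~U = ~F = T
G <-> ~U = F <-> T = F
~H = ~T = F
(G <-> ~U) xor ~H = F xor F = F
((G <-> ~U) xor ~H) & U = F & F = F
Q -> (((G <-> ~U) xor ~H) & U) = F -> F = T
Hence S1 is true.

S2: Parsed as ((Q <-> ~U) xor (H nor G)) -> (((~H & ~Q) <-> ~Q) nor H)

~U = ~F = T
Q <-> ~U = F <-> T = F
H nor G = T nor F = F
(Q <-> ~U) xor (H nor G) = F xor F = F
~H = ~T = F
~Q = ~F = T
~H & ~Q = F & T = F
~Q = ~F = T
(~H & ~Q) <-> ~Q = F <-> T = F
((~H & ~Q) <-> ~Q) nor H = F nor T = F
((Q <-> ~U) xor (H nor G)) -> (((~H & ~Q) <-> ~Q) nor H) = F -> F = T
Hence S2 is true.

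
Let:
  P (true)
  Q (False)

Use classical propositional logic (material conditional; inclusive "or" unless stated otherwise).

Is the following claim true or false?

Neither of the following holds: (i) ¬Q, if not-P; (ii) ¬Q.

Values: P=T, Q=F.
Formalization: (~P -> ~Q) nor ~Q

~P = ~T = F
~Q = ~F = T
~P -> ~Q = F -> T = T
~Q = ~F = T
(~P -> ~Q) nor ~Q = T nor T = F

False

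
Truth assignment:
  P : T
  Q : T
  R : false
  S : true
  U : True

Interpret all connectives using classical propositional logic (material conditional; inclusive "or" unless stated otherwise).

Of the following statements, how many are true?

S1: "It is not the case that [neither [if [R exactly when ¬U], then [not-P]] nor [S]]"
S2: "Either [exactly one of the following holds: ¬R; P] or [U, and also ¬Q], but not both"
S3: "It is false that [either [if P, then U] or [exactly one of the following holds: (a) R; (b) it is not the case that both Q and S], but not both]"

S1: Formalization: not (((R iff not U) -> not P) nor S)

not U = not True = False
R iff not U = False iff False = True
not P = not True = False
(R iff not U) -> not P = True -> False = False
((R iff not U) -> not P) nor S = False nor True = False
not (((R iff not U) -> not P) nor S) = not False = True
So S1 is true.

S2: Formalization: (not R xor P) xor (U and not Q)

not R = not False = True
not R xor P = True xor True = False
not Q = not True = False
U and not Q = True and False = False
(not R xor P) xor (U and not Q) = False xor False = False
Thus S2 is false.

S3: Parsed as not ((P -> U) xor (R xor (Q nand S)))

P -> U = True -> True = True
Q nand S = True nand True = False
R xor (Q nand S) = False xor False = False
(P -> U) xor (R xor (Q nand S)) = True xor False = True
not ((P -> U) xor (R xor (Q nand S))) = not True = False
Hence S3 is false.

1 of the 3 statements is true.

1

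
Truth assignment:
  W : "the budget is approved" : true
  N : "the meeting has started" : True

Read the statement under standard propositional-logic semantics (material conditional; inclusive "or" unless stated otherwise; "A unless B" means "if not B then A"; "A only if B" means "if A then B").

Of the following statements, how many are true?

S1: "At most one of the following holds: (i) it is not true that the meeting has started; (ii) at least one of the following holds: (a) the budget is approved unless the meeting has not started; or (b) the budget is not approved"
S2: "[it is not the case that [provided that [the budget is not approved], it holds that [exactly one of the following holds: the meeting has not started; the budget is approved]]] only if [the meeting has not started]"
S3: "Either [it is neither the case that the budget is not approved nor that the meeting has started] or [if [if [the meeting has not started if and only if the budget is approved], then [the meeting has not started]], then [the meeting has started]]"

3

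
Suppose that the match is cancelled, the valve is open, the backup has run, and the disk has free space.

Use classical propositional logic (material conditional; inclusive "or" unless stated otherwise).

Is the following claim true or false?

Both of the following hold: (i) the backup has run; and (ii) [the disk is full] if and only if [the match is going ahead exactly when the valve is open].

True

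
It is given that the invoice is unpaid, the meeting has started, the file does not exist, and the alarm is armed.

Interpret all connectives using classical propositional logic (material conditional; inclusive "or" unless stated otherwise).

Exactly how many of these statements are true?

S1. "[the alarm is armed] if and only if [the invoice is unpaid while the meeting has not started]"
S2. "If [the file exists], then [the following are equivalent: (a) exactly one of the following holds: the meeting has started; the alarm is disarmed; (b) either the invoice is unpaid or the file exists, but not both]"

1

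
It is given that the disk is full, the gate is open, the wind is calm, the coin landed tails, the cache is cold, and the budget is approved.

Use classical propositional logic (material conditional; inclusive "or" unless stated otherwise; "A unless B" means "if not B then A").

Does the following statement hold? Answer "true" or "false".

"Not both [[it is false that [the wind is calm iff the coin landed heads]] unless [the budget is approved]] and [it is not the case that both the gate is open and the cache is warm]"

The statement is false.

Let V = "the wind is strong" (F), P = "the coin landed heads" (F), Q = "the budget is approved" (T), L = "the gate is open" (T), N = "the cache is warm" (F).
This is (¬(¬V ↔ P) ∨ Q) ↑ (L ↑ N).

¬V = ¬F = T
¬V ↔ P = T ↔ F = F
¬(¬V ↔ P) = ¬F = T
¬(¬V ↔ P) ∨ Q = T ∨ T = T
L ↑ N = T ↑ F = T
(¬(¬V ↔ P) ∨ Q) ↑ (L ↑ N) = T ↑ T = F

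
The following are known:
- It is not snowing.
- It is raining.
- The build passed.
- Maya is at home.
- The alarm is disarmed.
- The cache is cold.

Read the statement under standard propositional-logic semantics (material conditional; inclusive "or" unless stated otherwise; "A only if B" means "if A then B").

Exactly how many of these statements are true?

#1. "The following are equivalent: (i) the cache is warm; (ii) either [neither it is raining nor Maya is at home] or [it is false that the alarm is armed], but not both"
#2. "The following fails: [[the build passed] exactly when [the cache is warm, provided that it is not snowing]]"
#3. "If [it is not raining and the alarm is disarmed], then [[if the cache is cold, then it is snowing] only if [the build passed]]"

Let V = "the cache is warm" (F), Q = "it is raining" (T), S = "Maya is at home" (T), U = "the alarm is armed" (F), R = "the build passed" (T), P = "it is snowing" (F).

#1: Formalization: V ↔ ((Q ↓ S) ⊕ ¬U)

Q ↓ S = T ↓ T = F
¬U = ¬F = T
(Q ↓ S) ⊕ ¬U = F ⊕ T = T
V ↔ ((Q ↓ S) ⊕ ¬U) = F ↔ T = F
Thus #1 is false.

#2: This is ¬(R ↔ (¬P → V)).

¬P = ¬F = T
¬P → V = T → F = F
R ↔ (¬P → V) = T ↔ F = F
¬(R ↔ (¬P → V)) = ¬F = T
Hence #2 is true.

#3: Formalization: (¬Q ∧ ¬U) → ((¬V → P) → R)

¬Q = ¬T = F
¬U = ¬F = T
¬Q ∧ ¬U = F ∧ T = F
¬V = ¬F = T
¬V → P = T → F = F
(¬V → P) → R = F → T = T
(¬Q ∧ ¬U) → ((¬V → P) → R) = F → T = T
Hence #3 is true.

2 of the 3 statements are true (#2, #3).

2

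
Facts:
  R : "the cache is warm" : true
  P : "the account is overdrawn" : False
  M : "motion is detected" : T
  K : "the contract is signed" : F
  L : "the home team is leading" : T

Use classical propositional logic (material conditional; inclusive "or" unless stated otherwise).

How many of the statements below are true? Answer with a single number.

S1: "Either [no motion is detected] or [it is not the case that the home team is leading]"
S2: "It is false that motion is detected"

S1: This is not M or not L.

not M = not True = False
not L = not True = False
not M or not L = False or False = False
Hence S1 is false.

S2: This is not M.

not M = not True = False
Thus S2 is false.

0 of the 2 statements are true (none).

0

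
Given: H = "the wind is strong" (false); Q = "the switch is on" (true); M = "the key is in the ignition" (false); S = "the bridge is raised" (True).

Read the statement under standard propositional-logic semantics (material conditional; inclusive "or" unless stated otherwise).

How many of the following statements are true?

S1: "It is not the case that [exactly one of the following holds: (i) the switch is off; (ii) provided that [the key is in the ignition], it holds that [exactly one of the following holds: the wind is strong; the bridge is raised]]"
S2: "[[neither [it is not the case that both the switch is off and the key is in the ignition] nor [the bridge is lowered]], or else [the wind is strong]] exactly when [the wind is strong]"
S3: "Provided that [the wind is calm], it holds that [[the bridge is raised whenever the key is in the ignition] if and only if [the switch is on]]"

S1: This is not (not Q xor (M -> (H xor S))).

not Q = not True = False
H xor S = False xor True = True
M -> (H xor S) = False -> True = True
not Q xor (M -> (H xor S)) = False xor True = True
not (not Q xor (M -> (H xor S))) = not True = False
Thus S1 is false.

S2: This is (((not Q nand M) nor not S) or H) iff H.

not Q = not True = False
not Q nand M = False nand False = True
not S = not True = False
(not Q nand M) nor not S = True nor False = False
((not Q nand M) nor not S) or H = False or False = False
(((not Q nand M) nor not S) or H) iff H = False iff False = True
So S2 is true.

S3: Formalization: not H -> ((M -> S) iff Q)

not H = not False = True
M -> S = False -> True = True
(M -> S) iff Q = True iff True = True
not H -> ((M -> S) iff Q) = True -> True = True
Thus S3 is true.

2 of the 3 statements are true.

2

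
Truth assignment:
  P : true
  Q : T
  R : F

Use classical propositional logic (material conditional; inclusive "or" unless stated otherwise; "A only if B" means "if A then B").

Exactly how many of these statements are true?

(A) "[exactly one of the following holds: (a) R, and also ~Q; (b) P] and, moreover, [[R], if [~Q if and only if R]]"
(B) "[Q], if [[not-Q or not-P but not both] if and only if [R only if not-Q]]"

1

(A): This is ((R ∧ ¬Q) ⊕ P) ∧ ((¬Q ↔ R) → R).

¬Q = ¬T = F
R ∧ ¬Q = F ∧ F = F
(R ∧ ¬Q) ⊕ P = F ⊕ T = T
¬Q = ¬T = F
¬Q ↔ R = F ↔ F = T
(¬Q ↔ R) → R = T → F = F
((R ∧ ¬Q) ⊕ P) ∧ ((¬Q ↔ R) → R) = T ∧ F = F
So (A) is false.

(B): Formalization: ((¬Q ⊕ ¬P) ↔ (R → ¬Q)) → Q

¬Q = ¬T = F
¬P = ¬T = F
¬Q ⊕ ¬P = F ⊕ F = F
¬Q = ¬T = F
R → ¬Q = F → F = T
(¬Q ⊕ ¬P) ↔ (R → ¬Q) = F ↔ T = F
((¬Q ⊕ ¬P) ↔ (R → ¬Q)) → Q = F → T = T
Hence (B) is true.

Count: 1.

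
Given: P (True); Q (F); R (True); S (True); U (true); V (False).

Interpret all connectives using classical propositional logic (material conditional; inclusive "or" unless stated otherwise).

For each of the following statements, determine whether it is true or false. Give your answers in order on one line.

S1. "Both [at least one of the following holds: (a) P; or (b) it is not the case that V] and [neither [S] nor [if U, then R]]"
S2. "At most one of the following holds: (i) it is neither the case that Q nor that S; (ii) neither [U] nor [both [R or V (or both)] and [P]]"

S1 false; S2 true

S1: Formalization: (P | ~V) & (S nor (U -> R))

~V = ~F = T
P | ~V = T | T = T
U -> R = T -> T = T
S nor (U -> R) = T nor T = F
(P | ~V) & (S nor (U -> R)) = T & F = F
Hence S1 is false.

S2: Formalization: (Q nor S) nand (U nor ((R | V) & P))

Q nor S = F nor T = F
R | V = T | F = T
(R | V) & P = T & T = T
U nor ((R | V) & P) = T nor T = F
(Q nor S) nand (U nor ((R | V) & P)) = F nand F = T
So S2 is true.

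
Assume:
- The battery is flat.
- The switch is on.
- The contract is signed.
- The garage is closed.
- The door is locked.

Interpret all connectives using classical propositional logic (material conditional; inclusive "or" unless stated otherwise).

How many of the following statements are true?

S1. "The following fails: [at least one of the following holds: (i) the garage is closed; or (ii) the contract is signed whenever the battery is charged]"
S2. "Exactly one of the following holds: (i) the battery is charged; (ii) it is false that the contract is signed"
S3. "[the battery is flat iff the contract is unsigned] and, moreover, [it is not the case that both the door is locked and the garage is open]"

0

Let U = "the garage is closed" (T), P = "the battery is charged" (F), Q = "the contract is signed" (T), N = "the door is locked" (T).

S1: Formalization: ¬(U ∨ (P → Q))

P → Q = F → T = T
U ∨ (P → Q) = T ∨ T = T
¬(U ∨ (P → Q)) = ¬T = F
Hence S1 is false.

S2: In symbols: P ⊕ ¬Q

¬Q = ¬T = F
P ⊕ ¬Q = F ⊕ F = F
Hence S2 is false.

S3: Formalization: (¬P ↔ ¬Q) ∧ (N ↑ ¬U)

¬P = ¬F = T
¬Q = ¬T = F
¬P ↔ ¬Q = T ↔ F = F
¬U = ¬T = F
N ↑ ¬U = T ↑ F = T
(¬P ↔ ¬Q) ∧ (N ↑ ¬U) = F ∧ T = F
So S3 is false.

Count: 0.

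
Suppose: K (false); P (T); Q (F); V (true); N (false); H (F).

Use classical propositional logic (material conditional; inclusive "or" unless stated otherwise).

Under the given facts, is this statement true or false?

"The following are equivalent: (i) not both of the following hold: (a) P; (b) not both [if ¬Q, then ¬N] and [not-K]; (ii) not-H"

This is (P nand ((~Q -> ~N) nand ~K)) <-> ~H.

~Q = ~F = T
~N = ~F = T
~Q -> ~N = T -> T = T
~K = ~F = T
(~Q -> ~N) nand ~K = T nand T = F
P nand ((~Q -> ~N) nand ~K) = T nand F = T
~H = ~F = T
(P nand ((~Q -> ~N) nand ~K)) <-> ~H = T <-> T = T

True.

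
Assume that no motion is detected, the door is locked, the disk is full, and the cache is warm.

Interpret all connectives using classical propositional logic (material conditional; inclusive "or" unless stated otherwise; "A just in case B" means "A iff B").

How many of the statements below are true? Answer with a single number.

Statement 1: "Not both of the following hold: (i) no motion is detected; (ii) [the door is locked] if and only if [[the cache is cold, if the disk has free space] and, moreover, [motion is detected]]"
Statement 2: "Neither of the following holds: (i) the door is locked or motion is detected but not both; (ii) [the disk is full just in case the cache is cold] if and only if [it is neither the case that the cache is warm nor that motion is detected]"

1

Let P = "motion is detected" (F), Q = "the door is locked" (T), R = "the disk is full" (T), S = "the cache is warm" (T).

Statement 1: In symbols: ¬P ↑ (Q ↔ ((¬R → ¬S) ∧ P))

¬P = ¬F = T
¬R = ¬T = F
¬S = ¬T = F
¬R → ¬S = F → F = T
(¬R → ¬S) ∧ P = T ∧ F = F
Q ↔ ((¬R → ¬S) ∧ P) = T ↔ F = F
¬P ↑ (Q ↔ ((¬R → ¬S) ∧ P)) = T ↑ F = T
Hence Statement 1 is true.

Statement 2: In symbols: (Q ⊕ P) ↓ ((R ↔ ¬S) ↔ (S ↓ P))

Q ⊕ P = T ⊕ F = T
¬S = ¬T = F
R ↔ ¬S = T ↔ F = F
S ↓ P = T ↓ F = F
(R ↔ ¬S) ↔ (S ↓ P) = F ↔ F = T
(Q ⊕ P) ↓ ((R ↔ ¬S) ↔ (S ↓ P)) = T ↓ T = F
Hence Statement 2 is false.

True statements: 1.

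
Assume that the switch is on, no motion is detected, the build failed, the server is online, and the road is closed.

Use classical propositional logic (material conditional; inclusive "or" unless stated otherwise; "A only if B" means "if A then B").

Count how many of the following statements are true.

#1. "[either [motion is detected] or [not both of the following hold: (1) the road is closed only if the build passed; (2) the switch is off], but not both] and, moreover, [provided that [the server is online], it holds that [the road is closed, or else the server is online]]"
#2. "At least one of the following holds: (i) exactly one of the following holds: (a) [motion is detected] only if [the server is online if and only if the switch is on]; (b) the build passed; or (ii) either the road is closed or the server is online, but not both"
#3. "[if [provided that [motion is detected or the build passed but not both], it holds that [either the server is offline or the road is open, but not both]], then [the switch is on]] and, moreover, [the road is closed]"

3

Let Q = "motion is detected" (False), U = "the road is closed" (True), R = "the build passed" (False), P = "the switch is on" (True), S = "the server is online" (True).

#1: Formalization: (Q xor ((U -> R) nand not P)) and (S -> (U or S))

U -> R = True -> False = False
not P = not True = False
(U -> R) nand not P = False nand False = True
Q xor ((U -> R) nand not P) = False xor True = True
U or S = True or True = True
S -> (U or S) = True -> True = True
(Q xor ((U -> R) nand not P)) and (S -> (U or S)) = True and True = True
Thus #1 is true.

#2: This is ((Q -> (S iff P)) xor R) or (U xor S).

S iff P = True iff True = True
Q -> (S iff P) = False -> True = True
(Q -> (S iff P)) xor R = True xor False = True
U xor S = True xor True = False
((Q -> (S iff P)) xor R) or (U xor S) = True or False = True
Hence #2 is true.

#3: In symbols: (((Q xor R) -> (not S xor not U)) -> P) and U

Q xor R = False xor False = False
not S = not True = False
not U = not True = False
not S xor not U = False xor False = False
(Q xor R) -> (not S xor not U) = False -> False = True
((Q xor R) -> (not S xor not U)) -> P = True -> True = True
(((Q xor R) -> (not S xor not U)) -> P) and U = True and True = True
Hence #3 is true.

True statements: 3 (#1, #2, #3).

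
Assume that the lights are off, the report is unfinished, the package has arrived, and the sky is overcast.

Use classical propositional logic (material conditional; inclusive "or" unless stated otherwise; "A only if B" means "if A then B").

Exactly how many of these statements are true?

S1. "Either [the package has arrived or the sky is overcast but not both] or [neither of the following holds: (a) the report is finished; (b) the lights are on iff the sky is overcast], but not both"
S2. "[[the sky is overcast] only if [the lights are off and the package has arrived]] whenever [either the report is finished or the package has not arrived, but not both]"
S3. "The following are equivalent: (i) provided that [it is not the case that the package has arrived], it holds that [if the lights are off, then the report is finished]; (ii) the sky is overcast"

3

Let U = "the package has arrived" (T), V = "the sky is overcast" (T), H = "the report is finished" (F), G = "the lights are on" (F).

S1: In symbols: (U xor V) xor (H nor (G <-> V))

U xor V = T xor T = F
G <-> V = F <-> T = F
H nor (G <-> V) = F nor F = T
(U xor V) xor (H nor (G <-> V)) = F xor T = T
Hence S1 is true.

S2: This is (H xor ~U) -> (V -> (~G & U)).

~U = ~T = F
H xor ~U = F xor F = F
~G = ~F = T
~G & U = T & T = T
V -> (~G & U) = T -> T = T
(H xor ~U) -> (V -> (~G & U)) = F -> T = T
Hence S2 is true.

S3: This is (~U -> (~G -> H)) <-> V.

~U = ~T = F
~G = ~F = T
~G -> H = T -> F = F
~U -> (~G -> H) = F -> F = T
(~U -> (~G -> H)) <-> V = T <-> T = T
Thus S3 is true.

3 of the 3 statements are true (S1, S2, S3).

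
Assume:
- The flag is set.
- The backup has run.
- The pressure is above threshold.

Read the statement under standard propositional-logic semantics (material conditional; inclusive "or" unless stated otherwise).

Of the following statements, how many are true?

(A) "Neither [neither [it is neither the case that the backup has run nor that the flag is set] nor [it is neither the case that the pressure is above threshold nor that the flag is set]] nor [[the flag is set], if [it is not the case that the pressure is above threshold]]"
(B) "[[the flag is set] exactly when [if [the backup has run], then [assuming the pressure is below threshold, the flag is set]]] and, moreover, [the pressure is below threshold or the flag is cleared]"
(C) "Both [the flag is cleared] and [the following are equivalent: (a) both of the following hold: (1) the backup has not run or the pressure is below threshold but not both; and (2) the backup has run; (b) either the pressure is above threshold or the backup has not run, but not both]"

0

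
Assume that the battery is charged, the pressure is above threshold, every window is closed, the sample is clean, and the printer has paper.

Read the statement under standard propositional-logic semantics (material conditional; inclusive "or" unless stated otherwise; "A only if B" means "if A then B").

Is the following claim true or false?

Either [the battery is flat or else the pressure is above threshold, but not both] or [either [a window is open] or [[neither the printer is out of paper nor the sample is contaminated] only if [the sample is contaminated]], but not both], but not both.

Let U = "the battery is charged" (T), D = "the pressure is above threshold" (T), S = "a window is open" (F), H = "the printer has paper" (T), V = "the sample is contaminated" (F).
Formalization: (~U xor D) xor (S xor ((~H nor V) -> V))

~U = ~T = F
~U xor D = F xor T = T
~H = ~T = F
~H nor V = F nor F = T
(~H nor V) -> V = T -> F = F
S xor ((~H nor V) -> V) = F xor F = F
(~U xor D) xor (S xor ((~H nor V) -> V)) = T xor F = T

True.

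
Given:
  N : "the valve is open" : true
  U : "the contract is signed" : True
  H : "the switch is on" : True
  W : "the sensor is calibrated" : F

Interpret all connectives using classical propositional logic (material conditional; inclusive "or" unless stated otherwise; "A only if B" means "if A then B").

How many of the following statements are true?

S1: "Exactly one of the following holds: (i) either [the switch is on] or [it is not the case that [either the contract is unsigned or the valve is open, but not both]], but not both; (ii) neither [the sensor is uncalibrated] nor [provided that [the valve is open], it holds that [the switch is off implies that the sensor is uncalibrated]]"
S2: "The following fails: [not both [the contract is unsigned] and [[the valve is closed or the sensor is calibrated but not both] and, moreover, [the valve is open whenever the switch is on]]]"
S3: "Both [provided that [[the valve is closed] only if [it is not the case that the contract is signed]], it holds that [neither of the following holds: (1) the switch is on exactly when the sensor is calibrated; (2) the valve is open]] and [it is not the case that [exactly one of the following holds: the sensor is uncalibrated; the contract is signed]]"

1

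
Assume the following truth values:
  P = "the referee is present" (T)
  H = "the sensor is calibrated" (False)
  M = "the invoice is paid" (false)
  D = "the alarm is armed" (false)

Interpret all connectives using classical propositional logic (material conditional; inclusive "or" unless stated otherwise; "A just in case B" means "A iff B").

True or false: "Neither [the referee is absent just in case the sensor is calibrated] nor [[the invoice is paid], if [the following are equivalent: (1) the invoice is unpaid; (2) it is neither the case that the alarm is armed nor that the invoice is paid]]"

Formalization: (¬P ↔ H) ↓ ((¬M ↔ (D ↓ M)) → M)

¬P = ¬T = F
¬P ↔ H = F ↔ F = T
¬M = ¬F = T
D ↓ M = F ↓ F = T
¬M ↔ (D ↓ M) = T ↔ T = T
(¬M ↔ (D ↓ M)) → M = T → F = F
(¬P ↔ H) ↓ ((¬M ↔ (D ↓ M)) → M) = T ↓ F = F

False.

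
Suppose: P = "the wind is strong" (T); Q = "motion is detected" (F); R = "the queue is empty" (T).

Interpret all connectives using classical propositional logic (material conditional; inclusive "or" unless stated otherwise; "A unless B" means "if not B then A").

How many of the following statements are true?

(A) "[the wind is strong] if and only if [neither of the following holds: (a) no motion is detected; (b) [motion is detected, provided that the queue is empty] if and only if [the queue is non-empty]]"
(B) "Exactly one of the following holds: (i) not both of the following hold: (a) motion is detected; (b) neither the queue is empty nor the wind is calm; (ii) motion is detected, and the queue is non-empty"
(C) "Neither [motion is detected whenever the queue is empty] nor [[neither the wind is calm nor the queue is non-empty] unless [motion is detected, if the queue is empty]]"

(A): In symbols: P iff (not Q nor ((R -> Q) iff not R))

not Q = not False = True
R -> Q = True -> False = False
not R = not True = False
(R -> Q) iff not R = False iff False = True
not Q nor ((R -> Q) iff not R) = True nor True = False
P iff (not Q nor ((R -> Q) iff not R)) = True iff False = False
So (A) is false.

(B): This is (Q nand (R nor not P)) xor (Q and not R).

not P = not True = False
R nor not P = True nor False = False
Q nand (R nor not P) = False nand False = True
not R = not True = False
Q and not R = False and False = False
(Q nand (R nor not P)) xor (Q and not R) = True xor False = True
Hence (B) is true.

(C): In symbols: (R -> Q) nor ((not P nor not R) or (R -> Q))

R -> Q = True -> False = False
not P = not True = False
not R = not True = False
not P nor not R = False nor False = True
R -> Q = True -> False = False
(not P nor not R) or (R -> Q) = True or False = True
(R -> Q) nor ((not P nor not R) or (R -> Q)) = False nor True = False
So (C) is false.

1 of the 3 statements is true ((B)).

1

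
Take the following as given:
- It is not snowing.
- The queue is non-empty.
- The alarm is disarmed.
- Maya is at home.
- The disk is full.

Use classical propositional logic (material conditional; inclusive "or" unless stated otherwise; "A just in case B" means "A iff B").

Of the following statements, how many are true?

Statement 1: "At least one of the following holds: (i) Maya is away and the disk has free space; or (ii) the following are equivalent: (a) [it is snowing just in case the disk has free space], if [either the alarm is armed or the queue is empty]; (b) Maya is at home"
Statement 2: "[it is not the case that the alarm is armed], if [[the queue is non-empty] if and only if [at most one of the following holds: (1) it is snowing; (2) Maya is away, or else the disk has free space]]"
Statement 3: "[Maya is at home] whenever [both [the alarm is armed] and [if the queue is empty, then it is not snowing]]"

Let P = "Maya is at home" (T), W = "the disk is full" (T), Q = "the alarm is armed" (F), G = "the queue is empty" (F), M = "it is snowing" (F).

Statement 1: This is (~P & ~W) | (((Q | G) -> (M <-> ~W)) <-> P).

~P = ~T = F
~W = ~T = F
~P & ~W = F & F = F
Q | G = F | F = F
~W = ~T = F
M <-> ~W = F <-> F = T
(Q | G) -> (M <-> ~W) = F -> T = T
((Q | G) -> (M <-> ~W)) <-> P = T <-> T = T
(~P & ~W) | (((Q | G) -> (M <-> ~W)) <-> P) = F | T = T
Thus Statement 1 is true.

Statement 2: In symbols: (~G <-> (M nand (~P | ~W))) -> ~Q

~G = ~F = T
~P = ~T = F
~W = ~T = F
~P | ~W = F | F = F
M nand (~P | ~W) = F nand F = T
~G <-> (M nand (~P | ~W)) = T <-> T = T
~Q = ~F = T
(~G <-> (M nand (~P | ~W))) -> ~Q = T -> T = T
So Statement 2 is true.

Statement 3: Formalization: (Q & (G -> ~M)) -> P

~M = ~F = T
G -> ~M = F -> T = T
Q & (G -> ~M) = F & T = F
(Q & (G -> ~M)) -> P = F -> T = T
So Statement 3 is true.

3 of the 3 statements are true (Statement 1, Statement 2, Statement 3).

3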